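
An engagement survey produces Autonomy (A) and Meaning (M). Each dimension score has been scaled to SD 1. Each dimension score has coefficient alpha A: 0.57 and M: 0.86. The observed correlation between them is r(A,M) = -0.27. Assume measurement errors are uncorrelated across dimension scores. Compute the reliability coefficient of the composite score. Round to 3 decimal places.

0.610

Var(A+M) = 2 + 2·[(-0.27)] = 2 − 0.54 = 1.46.
Under uncorrelated errors the observed covariances equal the true-score covariances, so only the own-variance terms attenuate.
True-score variance = [0.57 + 0.86] − 0.54 = 1.43 − 0.54 = 0.89.
Reliability = 0.89 / 1.46 = 0.610.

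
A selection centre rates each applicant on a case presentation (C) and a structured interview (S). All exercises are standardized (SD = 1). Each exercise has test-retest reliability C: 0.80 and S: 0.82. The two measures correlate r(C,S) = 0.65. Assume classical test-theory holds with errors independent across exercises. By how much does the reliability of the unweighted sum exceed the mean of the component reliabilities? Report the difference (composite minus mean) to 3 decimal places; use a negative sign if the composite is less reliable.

Var(sum) = 2 + 1.3 = 3.3; true-score variance = 1.62 + 1.3 = 2.92; composite reliability = 0.8848.
Mean component reliability = 0.8100.
Difference = 0.8848 − 0.8100 = 0.075.

0.075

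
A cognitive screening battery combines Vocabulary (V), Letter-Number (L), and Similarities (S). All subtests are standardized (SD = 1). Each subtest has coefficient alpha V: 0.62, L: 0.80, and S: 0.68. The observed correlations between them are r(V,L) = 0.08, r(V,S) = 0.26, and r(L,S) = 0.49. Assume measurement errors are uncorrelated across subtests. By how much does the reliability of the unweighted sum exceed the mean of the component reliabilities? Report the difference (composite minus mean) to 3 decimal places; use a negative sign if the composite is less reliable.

Var(sum) = 3 + 1.66 = 4.66; true-score variance = 2.1 + 1.66 = 3.76; composite reliability = 0.8069.
Mean component reliability = 0.7000.
Difference = 0.8069 − 0.7000 = 0.107.

0.107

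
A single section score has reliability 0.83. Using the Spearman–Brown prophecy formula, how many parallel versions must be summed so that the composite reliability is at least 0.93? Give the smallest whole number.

3

k ≥ ρ*(1−ρ₁)/(ρ₁(1−ρ*)) = 0.93·0.17 / (0.83·0.07) = 2.721.
Smallest integer k = 3.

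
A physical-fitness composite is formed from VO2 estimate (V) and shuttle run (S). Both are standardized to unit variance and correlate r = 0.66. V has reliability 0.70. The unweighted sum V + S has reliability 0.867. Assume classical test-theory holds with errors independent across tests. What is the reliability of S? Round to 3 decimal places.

0.858

Var(V+S) = 2 + 2·0.66 = 3.320.
True-score variance = ρ_V + ρ_S + 2·0.66, so 0.867 = (0.70 + ρ_S + 1.32) / 3.320.
ρ_S = 0.867·3.320 − 0.70 − 1.32 = 0.858.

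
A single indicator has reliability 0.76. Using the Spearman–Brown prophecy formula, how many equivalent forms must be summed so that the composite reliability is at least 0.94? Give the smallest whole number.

5

k ≥ ρ*(1−ρ₁)/(ρ₁(1−ρ*)) = 0.94·0.24 / (0.76·0.06) = 4.947.
Smallest integer k = 5.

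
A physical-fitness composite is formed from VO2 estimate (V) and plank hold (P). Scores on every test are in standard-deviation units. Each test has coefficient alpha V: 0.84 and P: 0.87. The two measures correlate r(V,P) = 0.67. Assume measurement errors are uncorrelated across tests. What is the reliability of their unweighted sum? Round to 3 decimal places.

0.913

Var(V+P) = 2 + 2·[0.67] = 2 + 1.34 = 3.34.
Under uncorrelated errors the observed covariances equal the true-score covariances, so only the own-variance terms attenuate.
True-score variance = [0.84 + 0.87] + 1.34 = 1.71 + 1.34 = 3.05.
Reliability = 3.05 / 3.34 = 0.913.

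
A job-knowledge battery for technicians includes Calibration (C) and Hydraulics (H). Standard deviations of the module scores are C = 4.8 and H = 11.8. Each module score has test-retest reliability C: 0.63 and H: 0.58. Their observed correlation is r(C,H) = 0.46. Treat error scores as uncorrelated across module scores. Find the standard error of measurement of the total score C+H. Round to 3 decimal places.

8.186

Var(total) = 162.28 + 52.1088 = 214.389.
True-score variance = 95.2744 + 52.1088 = 147.383, so reliability = 0.6875.
Error variance = 214.389 − 147.383 = 67.0056; SEM = √67.0056 = 8.186.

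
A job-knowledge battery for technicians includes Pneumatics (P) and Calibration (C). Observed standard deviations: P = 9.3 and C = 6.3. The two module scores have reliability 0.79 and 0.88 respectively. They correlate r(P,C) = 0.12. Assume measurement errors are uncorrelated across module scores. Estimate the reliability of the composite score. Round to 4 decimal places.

Var(P+C) = 9.3² + 6.3² + 2·[9.3·6.3·0.12] = 126.18 + 14.0616 = 140.242.
Under uncorrelated errors the observed covariances equal the true-score covariances, so only the own-variance terms attenuate.
True-score variance = [9.3²·0.79 + 6.3²·0.88] + 14.0616 = 103.254 + 14.0616 = 117.316.
Reliability = 117.316 / 140.242 = 0.8365.

0.8365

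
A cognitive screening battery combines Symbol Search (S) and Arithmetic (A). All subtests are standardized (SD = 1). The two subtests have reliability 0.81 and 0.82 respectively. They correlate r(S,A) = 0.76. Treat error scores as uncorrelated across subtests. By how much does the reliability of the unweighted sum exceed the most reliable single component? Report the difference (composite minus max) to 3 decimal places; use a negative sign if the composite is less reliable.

0.075

Var(sum) = 2 + 1.52 = 3.52; true-score variance = 1.63 + 1.52 = 3.15; composite reliability = 0.8949.
Max component reliability = 0.8200.
Difference = 0.8949 − 0.8200 = 0.075.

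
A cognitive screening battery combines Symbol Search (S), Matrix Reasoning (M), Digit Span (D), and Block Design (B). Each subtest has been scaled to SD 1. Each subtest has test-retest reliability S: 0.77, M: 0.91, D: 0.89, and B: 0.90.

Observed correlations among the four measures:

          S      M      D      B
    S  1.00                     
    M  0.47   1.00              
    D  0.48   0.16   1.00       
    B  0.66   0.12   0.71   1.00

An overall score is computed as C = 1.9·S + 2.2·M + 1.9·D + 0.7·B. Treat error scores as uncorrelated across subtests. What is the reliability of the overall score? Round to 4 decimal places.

Var(C) = 1.9² + 2.2² + 1.9² + 0.7² + 2·[4.18·0.47 + 3.61·0.48 + 1.33·0.66 + 4.18·0.16 + 1.54·0.12 + 1.33·0.71] = 12.55 + 12.7462 = 25.2962.
With uncorrelated errors the cross-covariances are all true-score covariance, so they carry over unchanged; only the diagonal terms shrink to ρᵢσᵢ².
True-score variance = [1.9²·0.77 + 2.2²·0.91 + 1.9²·0.89 + 0.7²·0.90] + 12.7462 = 10.838 + 12.7462 = 23.5842.
Reliability = 23.5842 / 25.2962 = 0.9323.

0.9323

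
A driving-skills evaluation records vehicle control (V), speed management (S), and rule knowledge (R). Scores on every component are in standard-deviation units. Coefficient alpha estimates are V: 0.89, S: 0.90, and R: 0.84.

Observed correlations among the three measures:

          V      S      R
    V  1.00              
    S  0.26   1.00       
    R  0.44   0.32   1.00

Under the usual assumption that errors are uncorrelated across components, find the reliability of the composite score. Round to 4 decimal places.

0.9266

Var(V+S+R) = 3 + 2·[0.26 + 0.44 + 0.32] = 3 + 2.04 = 5.04.
Under uncorrelated errors the observed covariances equal the true-score covariances, so only the own-variance terms attenuate.
True-score variance = [0.89 + 0.90 + 0.84] + 2.04 = 2.63 + 2.04 = 4.67.
Reliability = 4.67 / 5.04 = 0.9266.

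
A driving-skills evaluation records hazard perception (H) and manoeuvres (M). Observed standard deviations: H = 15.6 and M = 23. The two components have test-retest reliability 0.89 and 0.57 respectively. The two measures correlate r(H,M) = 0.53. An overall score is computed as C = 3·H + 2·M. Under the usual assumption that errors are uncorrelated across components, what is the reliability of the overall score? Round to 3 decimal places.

Var(C) = 3²·15.6² + 2²·23² + 2·[6·15.6·23·0.53] = 4306.24 + 2281.97 = 6588.21.
Because errors are independent across components, Cov(Tᵢ,Tⱼ) = Cov(Xᵢ,Xⱼ); the off-diagonal part of the true-score variance is the same as above.
True-score variance = [3²·15.6²·0.89 + 2²·23²·0.57] + 2281.97 = 3155.43 + 2281.97 = 5437.4.
Reliability = 5437.4 / 6588.21 = 0.825.

0.825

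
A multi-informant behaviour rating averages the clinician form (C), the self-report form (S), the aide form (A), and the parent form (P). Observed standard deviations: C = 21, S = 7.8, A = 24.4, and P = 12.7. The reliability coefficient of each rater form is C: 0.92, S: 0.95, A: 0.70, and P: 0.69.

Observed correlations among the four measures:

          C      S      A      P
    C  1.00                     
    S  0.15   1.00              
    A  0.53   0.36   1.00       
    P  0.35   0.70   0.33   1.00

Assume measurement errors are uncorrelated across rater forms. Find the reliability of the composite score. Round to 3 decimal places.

Var(C+S+A+P) = 21² + 7.8² + 24.4² + 12.7² + 2·[21·7.8·0.15 + 21·24.4·0.53 + 21·12.7·0.35 + 7.8·24.4·0.36 + 7.8·12.7·0.70 + 24.4·12.7·0.33] = 1258.49 + 1259.21 = 2517.7.
With uncorrelated errors the cross-covariances are all true-score covariance, so they carry over unchanged; only the diagonal terms shrink to ρᵢσᵢ².
True-score variance = [21²·0.92 + 7.8²·0.95 + 24.4²·0.70 + 12.7²·0.69] + 1259.21 = 991.56 + 1259.21 = 2250.77.
Reliability = 2250.77 / 2517.7 = 0.894.

0.894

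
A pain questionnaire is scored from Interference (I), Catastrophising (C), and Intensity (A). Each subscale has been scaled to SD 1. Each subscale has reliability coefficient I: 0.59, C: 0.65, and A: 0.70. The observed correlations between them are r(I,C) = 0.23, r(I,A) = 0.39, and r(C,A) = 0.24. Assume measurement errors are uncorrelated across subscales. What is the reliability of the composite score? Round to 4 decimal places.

Var(I+C+A) = 3 + 2·[0.23 + 0.39 + 0.24] = 3 + 1.72 = 4.72.
Because errors are independent across components, Cov(Tᵢ,Tⱼ) = Cov(Xᵢ,Xⱼ); the off-diagonal part of the true-score variance is the same as above.
True-score variance = [0.59 + 0.65 + 0.70] + 1.72 = 1.94 + 1.72 = 3.66.
Reliability = 3.66 / 4.72 = 0.7754.

0.7754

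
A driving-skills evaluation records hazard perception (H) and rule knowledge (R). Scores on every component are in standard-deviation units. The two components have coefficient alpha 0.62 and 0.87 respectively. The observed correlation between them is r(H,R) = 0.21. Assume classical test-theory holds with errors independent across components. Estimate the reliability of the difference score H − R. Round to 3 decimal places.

0.677

Var(H−R) = 1 + 1 − 2·0.21 = 2 − 0.42 = 1.58.
With uncorrelated errors the cross-covariances are all true-score covariance, so they carry over unchanged; only the diagonal terms shrink to ρᵢσᵢ².
True-score variance = [0.62 + 0.87] − 0.42 = 1.49 − 0.42 = 1.07.
Reliability = 1.07 / 1.58 = 0.677.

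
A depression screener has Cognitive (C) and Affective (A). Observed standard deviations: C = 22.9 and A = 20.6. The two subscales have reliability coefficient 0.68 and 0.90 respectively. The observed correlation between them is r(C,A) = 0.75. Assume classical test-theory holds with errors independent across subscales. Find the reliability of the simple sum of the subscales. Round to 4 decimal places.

Var(C+A) = 22.9² + 20.6² + 2·[22.9·20.6·0.75] = 948.77 + 707.61 = 1656.38.
Because errors are independent across components, Cov(Tᵢ,Tⱼ) = Cov(Xᵢ,Xⱼ); the off-diagonal part of the true-score variance is the same as above.
True-score variance = [22.9²·0.68 + 20.6²·0.90] + 707.61 = 738.523 + 707.61 = 1446.13.
Reliability = 1446.13 / 1656.38 = 0.8731.

0.8731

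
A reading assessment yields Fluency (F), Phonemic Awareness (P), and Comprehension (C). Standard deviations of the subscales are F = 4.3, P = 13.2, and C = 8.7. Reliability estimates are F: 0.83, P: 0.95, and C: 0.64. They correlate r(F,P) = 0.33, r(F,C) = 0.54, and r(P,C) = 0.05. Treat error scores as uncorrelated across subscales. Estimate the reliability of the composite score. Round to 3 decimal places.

Var(F+P+C) = 4.3² + 13.2² + 8.7² + 2·[4.3·13.2·0.33 + 4.3·8.7·0.54 + 13.2·8.7·0.05] = 268.42 + 89.3484 = 357.768.
Because errors are independent across components, Cov(Tᵢ,Tⱼ) = Cov(Xᵢ,Xⱼ); the off-diagonal part of the true-score variance is the same as above.
True-score variance = [4.3²·0.83 + 13.2²·0.95 + 8.7²·0.64] + 89.3484 = 229.316 + 89.3484 = 318.665.
Reliability = 318.665 / 357.768 = 0.891.

0.891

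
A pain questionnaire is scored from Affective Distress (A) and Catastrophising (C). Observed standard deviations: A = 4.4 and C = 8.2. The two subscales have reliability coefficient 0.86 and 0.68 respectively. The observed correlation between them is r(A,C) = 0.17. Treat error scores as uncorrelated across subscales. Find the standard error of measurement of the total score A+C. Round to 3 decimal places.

4.922

Var(total) = 86.6 + 12.2672 = 98.8672.
True-score variance = 62.3728 + 12.2672 = 74.64, so reliability = 0.7550.
Error variance = 98.8672 − 74.64 = 24.2272; SEM = √24.2272 = 4.922.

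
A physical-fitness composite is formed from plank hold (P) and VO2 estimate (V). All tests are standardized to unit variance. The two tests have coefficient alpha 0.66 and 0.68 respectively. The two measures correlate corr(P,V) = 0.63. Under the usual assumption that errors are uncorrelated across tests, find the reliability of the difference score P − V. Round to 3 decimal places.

Var(P−V) = 1 + 1 − 2·0.63 = 2 − 1.26 = 0.74.
Under uncorrelated errors the observed covariances equal the true-score covariances, so only the own-variance terms attenuate.
True-score variance = [0.66 + 0.68] − 1.26 = 1.34 − 1.26 = 0.08.
Reliability = 0.08 / 0.74 = 0.108.

0.108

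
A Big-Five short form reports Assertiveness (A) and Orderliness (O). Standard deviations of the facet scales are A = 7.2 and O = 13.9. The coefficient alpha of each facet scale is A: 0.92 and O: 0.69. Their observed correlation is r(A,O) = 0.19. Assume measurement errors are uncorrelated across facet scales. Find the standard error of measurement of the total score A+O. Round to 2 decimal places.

Var(total) = 245.05 + 38.0304 = 283.08.
True-score variance = 181.008 + 38.0304 = 219.038, so reliability = 0.7738.
Error variance = 283.08 − 219.038 = 64.0423; SEM = √64.0423 = 8.00.

8.00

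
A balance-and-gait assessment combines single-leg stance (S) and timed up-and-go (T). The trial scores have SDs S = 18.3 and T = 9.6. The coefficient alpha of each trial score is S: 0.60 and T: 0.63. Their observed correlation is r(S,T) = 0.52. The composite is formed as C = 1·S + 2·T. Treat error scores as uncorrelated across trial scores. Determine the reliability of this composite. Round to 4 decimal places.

Var(C) = 18.3² + 2²·9.6² + 2·[2·18.3·9.6·0.52] = 703.53 + 365.414 = 1068.94.
Because errors are independent across components, Cov(Tᵢ,Tⱼ) = Cov(Xᵢ,Xⱼ); the off-diagonal part of the true-score variance is the same as above.
True-score variance = [18.3²·0.60 + 2²·9.6²·0.63] + 365.414 = 433.177 + 365.414 = 798.592.
Reliability = 798.592 / 1068.94 = 0.7471.

0.7471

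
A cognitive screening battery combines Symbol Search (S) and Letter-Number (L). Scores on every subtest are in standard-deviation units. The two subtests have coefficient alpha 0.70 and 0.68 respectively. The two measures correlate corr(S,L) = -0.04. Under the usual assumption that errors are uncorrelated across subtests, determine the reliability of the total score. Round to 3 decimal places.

0.677

Var(S+L) = 2 + 2·[(-0.04)] = 2 − 0.08 = 1.92.
Because errors are independent across components, Cov(Tᵢ,Tⱼ) = Cov(Xᵢ,Xⱼ); the off-diagonal part of the true-score variance is the same as above.
True-score variance = [0.70 + 0.68] − 0.08 = 1.38 − 0.08 = 1.3.
Reliability = 1.3 / 1.92 = 0.677.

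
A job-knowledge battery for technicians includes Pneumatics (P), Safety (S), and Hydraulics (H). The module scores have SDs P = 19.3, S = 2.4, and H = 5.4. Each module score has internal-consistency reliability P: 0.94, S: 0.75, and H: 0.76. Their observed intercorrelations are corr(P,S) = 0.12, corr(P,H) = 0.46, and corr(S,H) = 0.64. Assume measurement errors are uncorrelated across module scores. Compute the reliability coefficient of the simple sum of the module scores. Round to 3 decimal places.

Var(P+S+H) = 19.3² + 2.4² + 5.4² + 2·[19.3·2.4·0.12 + 19.3·5.4·0.46 + 2.4·5.4·0.64] = 407.41 + 123.588 = 530.998.
Because errors are independent across components, Cov(Tᵢ,Tⱼ) = Cov(Xᵢ,Xⱼ); the off-diagonal part of the true-score variance is the same as above.
True-score variance = [19.3²·0.94 + 2.4²·0.75 + 5.4²·0.76] + 123.588 = 376.622 + 123.588 = 500.21.
Reliability = 500.21 / 530.998 = 0.942.

0.942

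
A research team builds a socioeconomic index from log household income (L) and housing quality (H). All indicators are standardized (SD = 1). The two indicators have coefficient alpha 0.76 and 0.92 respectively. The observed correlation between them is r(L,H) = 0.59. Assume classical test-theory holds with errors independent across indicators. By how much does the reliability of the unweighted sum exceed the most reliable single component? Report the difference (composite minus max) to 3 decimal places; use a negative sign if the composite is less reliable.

-0.021

Var(sum) = 2 + 1.18 = 3.18; true-score variance = 1.68 + 1.18 = 2.86; composite reliability = 0.8994.
Max component reliability = 0.9200.
Difference = 0.8994 − 0.9200 = -0.021.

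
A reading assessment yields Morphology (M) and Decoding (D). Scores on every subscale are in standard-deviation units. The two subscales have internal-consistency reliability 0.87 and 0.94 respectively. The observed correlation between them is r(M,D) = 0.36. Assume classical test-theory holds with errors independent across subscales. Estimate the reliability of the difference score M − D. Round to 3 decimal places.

Var(M−D) = 1 + 1 − 2·0.36 = 2 − 0.72 = 1.28.
With uncorrelated errors the cross-covariances are all true-score covariance, so they carry over unchanged; only the diagonal terms shrink to ρᵢσᵢ².
True-score variance = [0.87 + 0.94] − 0.72 = 1.81 − 0.72 = 1.09.
Reliability = 1.09 / 1.28 = 0.852.

0.852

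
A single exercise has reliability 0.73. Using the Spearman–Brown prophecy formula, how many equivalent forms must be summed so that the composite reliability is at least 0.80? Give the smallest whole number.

k ≥ ρ*(1−ρ₁)/(ρ₁(1−ρ*)) = 0.80·0.27 / (0.73·0.20) = 1.479.
Smallest integer k = 2.

2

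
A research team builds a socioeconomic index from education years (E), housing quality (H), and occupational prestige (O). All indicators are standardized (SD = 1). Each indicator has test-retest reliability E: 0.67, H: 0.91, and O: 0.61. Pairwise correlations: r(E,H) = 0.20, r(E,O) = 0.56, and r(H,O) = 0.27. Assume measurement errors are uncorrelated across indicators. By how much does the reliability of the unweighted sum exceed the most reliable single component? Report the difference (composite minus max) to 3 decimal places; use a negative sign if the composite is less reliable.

Var(sum) = 3 + 2.06 = 5.06; true-score variance = 2.19 + 2.06 = 4.25; composite reliability = 0.8399.
Max component reliability = 0.9100.
Difference = 0.8399 − 0.9100 = -0.070.

-0.070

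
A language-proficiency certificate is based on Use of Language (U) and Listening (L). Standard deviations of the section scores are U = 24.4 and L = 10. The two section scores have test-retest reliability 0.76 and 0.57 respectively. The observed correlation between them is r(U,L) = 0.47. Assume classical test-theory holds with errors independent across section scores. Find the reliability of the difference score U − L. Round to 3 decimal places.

Var(U−L) = 24.4² + 10² − 2·24.4·10·0.47 = 695.36 − 229.36 = 466.
With uncorrelated errors the cross-covariances are all true-score covariance, so they carry over unchanged; only the diagonal terms shrink to ρᵢσᵢ².
True-score variance = [24.4²·0.76 + 10²·0.57] − 229.36 = 509.474 − 229.36 = 280.114.
Reliability = 280.114 / 466 = 0.601.

0.601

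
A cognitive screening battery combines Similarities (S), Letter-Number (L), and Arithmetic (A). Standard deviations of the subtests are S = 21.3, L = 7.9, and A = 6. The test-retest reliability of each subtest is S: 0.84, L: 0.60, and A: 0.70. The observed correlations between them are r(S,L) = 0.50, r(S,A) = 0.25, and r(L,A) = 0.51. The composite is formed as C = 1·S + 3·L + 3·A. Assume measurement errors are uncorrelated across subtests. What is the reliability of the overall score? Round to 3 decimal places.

Var(C) = 21.3² + 3²·7.9² + 3²·6² + 2·[3·21.3·7.9·0.50 + 3·21.3·6·0.25 + 9·7.9·6·0.51] = 1339.38 + 1131.64 = 2471.02.
Because errors are independent across components, Cov(Tᵢ,Tⱼ) = Cov(Xᵢ,Xⱼ); the off-diagonal part of the true-score variance is the same as above.
True-score variance = [21.3²·0.84 + 3²·7.9²·0.60 + 3²·6²·0.70] + 1131.64 = 944.914 + 1131.64 = 2076.56.
Reliability = 2076.56 / 2471.02 = 0.840.

0.840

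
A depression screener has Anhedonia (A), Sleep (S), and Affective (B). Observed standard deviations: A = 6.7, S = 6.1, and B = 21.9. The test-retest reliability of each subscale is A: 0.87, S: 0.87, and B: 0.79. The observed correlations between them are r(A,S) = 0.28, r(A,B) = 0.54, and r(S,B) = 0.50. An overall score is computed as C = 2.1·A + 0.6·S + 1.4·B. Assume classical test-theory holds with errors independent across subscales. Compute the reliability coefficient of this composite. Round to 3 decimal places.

Var(C) = 2.1²·6.7² + 0.6²·6.1² + 1.4²·21.9² + 2·[1.26·6.7·6.1·0.28 + 2.94·6.7·21.9·0.54 + 0.84·6.1·21.9·0.50] = 1151.4 + 606.951 = 1758.35.
With uncorrelated errors the cross-covariances are all true-score covariance, so they carry over unchanged; only the diagonal terms shrink to ρᵢσᵢ².
True-score variance = [2.1²·6.7²·0.87 + 0.6²·6.1²·0.87 + 1.4²·21.9²·0.79] + 606.951 = 926.512 + 606.951 = 1533.46.
Reliability = 1533.46 / 1758.35 = 0.872.

0.872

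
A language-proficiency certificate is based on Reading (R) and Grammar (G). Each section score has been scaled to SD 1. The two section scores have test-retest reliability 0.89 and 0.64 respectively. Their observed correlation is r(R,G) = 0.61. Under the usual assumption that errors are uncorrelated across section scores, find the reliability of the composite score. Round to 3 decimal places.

Var(R+G) = 2 + 2·[0.61] = 2 + 1.22 = 3.22.
Because errors are independent across components, Cov(Tᵢ,Tⱼ) = Cov(Xᵢ,Xⱼ); the off-diagonal part of the true-score variance is the same as above.
True-score variance = [0.89 + 0.64] + 1.22 = 1.53 + 1.22 = 2.75.
Reliability = 2.75 / 3.22 = 0.854.

0.854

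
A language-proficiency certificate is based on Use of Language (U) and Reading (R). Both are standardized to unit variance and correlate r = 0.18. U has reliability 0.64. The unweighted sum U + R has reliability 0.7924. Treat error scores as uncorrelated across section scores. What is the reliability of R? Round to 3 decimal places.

Var(U+R) = 2 + 2·0.18 = 2.360.
True-score variance = ρ_U + ρ_R + 2·0.18, so 0.7924 = (0.64 + ρ_R + 0.36) / 2.360.
ρ_R = 0.7924·2.360 − 0.64 − 0.36 = 0.870.

0.870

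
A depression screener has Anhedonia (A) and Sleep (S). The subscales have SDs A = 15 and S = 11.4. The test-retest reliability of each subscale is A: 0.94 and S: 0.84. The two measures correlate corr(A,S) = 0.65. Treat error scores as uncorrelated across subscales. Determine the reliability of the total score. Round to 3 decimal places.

Var(A+S) = 15² + 11.4² + 2·[15·11.4·0.65] = 354.96 + 222.3 = 577.26.
With uncorrelated errors the cross-covariances are all true-score covariance, so they carry over unchanged; only the diagonal terms shrink to ρᵢσᵢ².
True-score variance = [15²·0.94 + 11.4²·0.84] + 222.3 = 320.666 + 222.3 = 542.966.
Reliability = 542.966 / 577.26 = 0.941.

0.941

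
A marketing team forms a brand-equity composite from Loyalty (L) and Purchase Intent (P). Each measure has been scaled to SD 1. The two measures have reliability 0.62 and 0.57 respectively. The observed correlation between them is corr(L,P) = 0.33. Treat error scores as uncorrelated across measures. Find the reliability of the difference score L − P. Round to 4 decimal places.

0.3955

Var(L−P) = 1 + 1 − 2·0.33 = 2 − 0.66 = 1.34.
Under uncorrelated errors the observed covariances equal the true-score covariances, so only the own-variance terms attenuate.
True-score variance = [0.62 + 0.57] − 0.66 = 1.19 − 0.66 = 0.53.
Reliability = 0.53 / 1.34 = 0.3955.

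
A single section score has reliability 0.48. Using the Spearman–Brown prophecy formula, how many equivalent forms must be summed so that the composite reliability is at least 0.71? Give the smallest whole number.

3

k ≥ ρ*(1−ρ₁)/(ρ₁(1−ρ*)) = 0.71·0.52 / (0.48·0.29) = 2.652.
Smallest integer k = 3.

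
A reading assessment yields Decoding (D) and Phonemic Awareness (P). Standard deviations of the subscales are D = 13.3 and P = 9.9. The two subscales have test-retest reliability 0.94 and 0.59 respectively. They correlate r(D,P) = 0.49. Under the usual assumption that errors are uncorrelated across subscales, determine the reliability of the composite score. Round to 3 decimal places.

0.874

Var(D+P) = 13.3² + 9.9² + 2·[13.3·9.9·0.49] = 274.9 + 129.037 = 403.937.
With uncorrelated errors the cross-covariances are all true-score covariance, so they carry over unchanged; only the diagonal terms shrink to ρᵢσᵢ².
True-score variance = [13.3²·0.94 + 9.9²·0.59] + 129.037 = 224.102 + 129.037 = 353.139.
Reliability = 353.139 / 403.937 = 0.874.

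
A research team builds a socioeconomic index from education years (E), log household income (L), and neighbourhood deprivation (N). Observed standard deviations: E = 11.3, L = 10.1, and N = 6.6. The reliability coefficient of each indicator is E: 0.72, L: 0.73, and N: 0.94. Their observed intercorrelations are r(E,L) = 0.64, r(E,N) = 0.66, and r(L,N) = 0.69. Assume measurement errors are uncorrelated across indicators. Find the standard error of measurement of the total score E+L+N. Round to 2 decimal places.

Var(total) = 273.26 + 336.523 = 609.783.
True-score variance = 207.35 + 336.523 = 543.873, so reliability = 0.8919.
Error variance = 609.783 − 543.873 = 65.9095; SEM = √65.9095 = 8.12.

8.12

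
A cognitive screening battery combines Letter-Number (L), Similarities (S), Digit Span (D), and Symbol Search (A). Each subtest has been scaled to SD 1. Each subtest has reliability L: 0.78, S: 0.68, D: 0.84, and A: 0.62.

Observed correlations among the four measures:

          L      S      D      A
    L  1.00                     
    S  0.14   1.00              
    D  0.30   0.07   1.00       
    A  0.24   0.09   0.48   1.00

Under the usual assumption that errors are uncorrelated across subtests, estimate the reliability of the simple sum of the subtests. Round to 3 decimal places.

Var(L+S+D+A) = 4 + 2·[0.14 + 0.30 + 0.24 + 0.07 + 0.09 + 0.48] = 4 + 2.64 = 6.64.
Because errors are independent across components, Cov(Tᵢ,Tⱼ) = Cov(Xᵢ,Xⱼ); the off-diagonal part of the true-score variance is the same as above.
True-score variance = [0.78 + 0.68 + 0.84 + 0.62] + 2.64 = 2.92 + 2.64 = 5.56.
Reliability = 5.56 / 6.64 = 0.837.

0.837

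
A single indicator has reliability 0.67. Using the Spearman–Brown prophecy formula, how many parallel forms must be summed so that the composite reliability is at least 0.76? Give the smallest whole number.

2

k ≥ ρ*(1−ρ₁)/(ρ₁(1−ρ*)) = 0.76·0.33 / (0.67·0.24) = 1.560.
Smallest integer k = 2.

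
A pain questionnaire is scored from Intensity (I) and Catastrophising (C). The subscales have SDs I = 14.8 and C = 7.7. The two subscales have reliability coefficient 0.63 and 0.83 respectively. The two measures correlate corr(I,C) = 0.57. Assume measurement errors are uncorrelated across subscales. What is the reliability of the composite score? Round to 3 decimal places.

Var(I+C) = 14.8² + 7.7² + 2·[14.8·7.7·0.57] = 278.33 + 129.914 = 408.244.
Under uncorrelated errors the observed covariances equal the true-score covariances, so only the own-variance terms attenuate.
True-score variance = [14.8²·0.63 + 7.7²·0.83] + 129.914 = 187.206 + 129.914 = 317.12.
Reliability = 317.12 / 408.244 = 0.777.

0.777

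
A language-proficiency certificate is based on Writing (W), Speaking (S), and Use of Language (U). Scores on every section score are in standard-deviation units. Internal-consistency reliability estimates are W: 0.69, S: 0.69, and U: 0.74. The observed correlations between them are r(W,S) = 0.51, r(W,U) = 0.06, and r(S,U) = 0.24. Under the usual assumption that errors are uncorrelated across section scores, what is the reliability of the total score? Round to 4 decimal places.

0.8095

Var(W+S+U) = 3 + 2·[0.51 + 0.06 + 0.24] = 3 + 1.62 = 4.62.
With uncorrelated errors the cross-covariances are all true-score covariance, so they carry over unchanged; only the diagonal terms shrink to ρᵢσᵢ².
True-score variance = [0.69 + 0.69 + 0.74] + 1.62 = 2.12 + 1.62 = 3.74.
Reliability = 3.74 / 4.62 = 0.8095.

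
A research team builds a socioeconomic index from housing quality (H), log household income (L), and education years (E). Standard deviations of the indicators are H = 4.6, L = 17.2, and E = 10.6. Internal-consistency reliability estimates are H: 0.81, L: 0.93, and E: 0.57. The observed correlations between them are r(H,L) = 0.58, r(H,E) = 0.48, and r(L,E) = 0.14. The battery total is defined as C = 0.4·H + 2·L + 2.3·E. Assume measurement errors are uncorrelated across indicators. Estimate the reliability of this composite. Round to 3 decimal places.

Var(C) = 0.4²·4.6² + 2²·17.2² + 2.3²·10.6² + 2·[0.8·4.6·17.2·0.58 + 0.92·4.6·10.6·0.48 + 4.6·17.2·10.6·0.14] = 1781.13 + 351.316 = 2132.45.
Because errors are independent across components, Cov(Tᵢ,Tⱼ) = Cov(Xᵢ,Xⱼ); the off-diagonal part of the true-score variance is the same as above.
True-score variance = [0.4²·4.6²·0.81 + 2²·17.2²·0.93 + 2.3²·10.6²·0.57] + 351.316 = 1442.07 + 351.316 = 1793.38.
Reliability = 1793.38 / 2132.45 = 0.841.

0.841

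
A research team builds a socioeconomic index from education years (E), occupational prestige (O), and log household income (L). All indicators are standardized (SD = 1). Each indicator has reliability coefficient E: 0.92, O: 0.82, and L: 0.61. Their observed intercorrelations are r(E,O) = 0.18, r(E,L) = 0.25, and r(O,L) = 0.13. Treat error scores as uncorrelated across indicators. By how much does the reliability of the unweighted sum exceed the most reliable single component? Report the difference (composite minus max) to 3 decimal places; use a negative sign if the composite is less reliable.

Var(sum) = 3 + 1.12 = 4.12; true-score variance = 2.35 + 1.12 = 3.47; composite reliability = 0.8422.
Max component reliability = 0.9200.
Difference = 0.8422 − 0.9200 = -0.078.

-0.078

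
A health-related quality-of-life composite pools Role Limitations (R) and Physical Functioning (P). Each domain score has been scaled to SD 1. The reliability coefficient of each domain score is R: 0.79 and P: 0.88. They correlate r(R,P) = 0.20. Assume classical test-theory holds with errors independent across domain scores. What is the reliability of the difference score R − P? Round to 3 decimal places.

0.794

Var(R−P) = 1 + 1 − 2·0.20 = 2 − 0.4 = 1.6.
With uncorrelated errors the cross-covariances are all true-score covariance, so they carry over unchanged; only the diagonal terms shrink to ρᵢσᵢ².
True-score variance = [0.79 + 0.88] − 0.4 = 1.67 − 0.4 = 1.27.
Reliability = 1.27 / 1.6 = 0.794.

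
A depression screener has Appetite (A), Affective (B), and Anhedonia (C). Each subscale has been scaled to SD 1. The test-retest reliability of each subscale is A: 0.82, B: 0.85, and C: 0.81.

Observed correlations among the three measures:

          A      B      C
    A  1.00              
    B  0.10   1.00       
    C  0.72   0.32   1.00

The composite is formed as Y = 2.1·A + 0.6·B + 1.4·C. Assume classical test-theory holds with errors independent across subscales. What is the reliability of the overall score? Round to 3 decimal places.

Var(Y) = 2.1² + 0.6² + 1.4² + 2·[1.26·0.10 + 2.94·0.72 + 0.84·0.32] = 6.73 + 5.0232 = 11.7532.
Under uncorrelated errors the observed covariances equal the true-score covariances, so only the own-variance terms attenuate.
True-score variance = [2.1²·0.82 + 0.6²·0.85 + 1.4²·0.81] + 5.0232 = 5.5098 + 5.0232 = 10.533.
Reliability = 10.533 / 11.7532 = 0.896.

0.896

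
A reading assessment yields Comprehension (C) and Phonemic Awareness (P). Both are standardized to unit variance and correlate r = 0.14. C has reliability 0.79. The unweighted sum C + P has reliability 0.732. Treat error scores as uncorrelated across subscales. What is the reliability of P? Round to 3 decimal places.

Var(C+P) = 2 + 2·0.14 = 2.280.
True-score variance = ρ_C + ρ_P + 2·0.14, so 0.732 = (0.79 + ρ_P + 0.28) / 2.280.
ρ_P = 0.732·2.280 − 0.79 − 0.28 = 0.599.

0.599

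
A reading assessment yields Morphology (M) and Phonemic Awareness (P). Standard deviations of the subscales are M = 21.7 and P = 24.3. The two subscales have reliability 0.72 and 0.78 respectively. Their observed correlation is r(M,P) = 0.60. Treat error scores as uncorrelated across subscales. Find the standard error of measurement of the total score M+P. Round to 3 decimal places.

Var(total) = 1061.38 + 632.772 = 1694.15.
True-score variance = 799.623 + 632.772 = 1432.39, so reliability = 0.8455.
Error variance = 1694.15 − 1432.39 = 261.757; SEM = √261.757 = 16.179.

16.179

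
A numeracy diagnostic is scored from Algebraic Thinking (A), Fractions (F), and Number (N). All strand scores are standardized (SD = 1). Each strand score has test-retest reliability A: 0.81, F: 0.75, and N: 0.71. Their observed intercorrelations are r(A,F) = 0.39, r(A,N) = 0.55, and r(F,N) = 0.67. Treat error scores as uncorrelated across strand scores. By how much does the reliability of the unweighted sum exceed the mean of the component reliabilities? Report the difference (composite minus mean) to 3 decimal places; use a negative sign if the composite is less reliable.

0.126

Var(sum) = 3 + 3.22 = 6.22; true-score variance = 2.27 + 3.22 = 5.49; composite reliability = 0.8826.
Mean component reliability = 0.7567.
Difference = 0.8826 − 0.7567 = 0.126.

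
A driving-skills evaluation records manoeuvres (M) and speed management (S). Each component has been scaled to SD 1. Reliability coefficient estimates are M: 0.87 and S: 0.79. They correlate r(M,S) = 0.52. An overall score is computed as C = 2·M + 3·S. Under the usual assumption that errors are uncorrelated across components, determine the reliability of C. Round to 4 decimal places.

0.8747

Var(C) = 2² + 3² + 2·[6·0.52] = 13 + 6.24 = 19.24.
Because errors are independent across components, Cov(Tᵢ,Tⱼ) = Cov(Xᵢ,Xⱼ); the off-diagonal part of the true-score variance is the same as above.
True-score variance = [2²·0.87 + 3²·0.79] + 6.24 = 10.59 + 6.24 = 16.83.
Reliability = 16.83 / 19.24 = 0.8747.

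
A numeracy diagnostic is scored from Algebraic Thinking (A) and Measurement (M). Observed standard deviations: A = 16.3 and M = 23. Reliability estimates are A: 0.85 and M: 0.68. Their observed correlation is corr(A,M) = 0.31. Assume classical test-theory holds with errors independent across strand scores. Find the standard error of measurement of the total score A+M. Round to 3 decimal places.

14.461

Var(total) = 794.69 + 232.438 = 1027.13.
True-score variance = 585.557 + 232.438 = 817.995, so reliability = 0.7964.
Error variance = 1027.13 − 817.995 = 209.134; SEM = √209.134 = 14.461.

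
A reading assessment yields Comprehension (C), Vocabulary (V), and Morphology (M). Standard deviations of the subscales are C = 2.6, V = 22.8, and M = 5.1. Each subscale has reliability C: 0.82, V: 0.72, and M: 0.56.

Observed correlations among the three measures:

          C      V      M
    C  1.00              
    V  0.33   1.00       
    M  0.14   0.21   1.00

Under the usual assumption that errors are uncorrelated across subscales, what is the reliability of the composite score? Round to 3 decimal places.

0.754

Var(C+V+M) = 2.6² + 22.8² + 5.1² + 2·[2.6·22.8·0.33 + 2.6·5.1·0.14 + 22.8·5.1·0.21] = 552.61 + 91.6752 = 644.285.
Because errors are independent across components, Cov(Tᵢ,Tⱼ) = Cov(Xᵢ,Xⱼ); the off-diagonal part of the true-score variance is the same as above.
True-score variance = [2.6²·0.82 + 22.8²·0.72 + 5.1²·0.56] + 91.6752 = 394.394 + 91.6752 = 486.069.
Reliability = 486.069 / 644.285 = 0.754.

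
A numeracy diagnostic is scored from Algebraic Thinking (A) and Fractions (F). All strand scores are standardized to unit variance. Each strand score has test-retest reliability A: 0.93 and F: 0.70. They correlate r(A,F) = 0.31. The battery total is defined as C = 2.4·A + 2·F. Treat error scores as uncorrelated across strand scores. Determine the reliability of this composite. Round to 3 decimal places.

0.874

Var(C) = 2.4² + 2² + 2·[4.8·0.31] = 9.76 + 2.976 = 12.736.
Because errors are independent across components, Cov(Tᵢ,Tⱼ) = Cov(Xᵢ,Xⱼ); the off-diagonal part of the true-score variance is the same as above.
True-score variance = [2.4²·0.93 + 2²·0.70] + 2.976 = 8.1568 + 2.976 = 11.1328.
Reliability = 11.1328 / 12.736 = 0.874.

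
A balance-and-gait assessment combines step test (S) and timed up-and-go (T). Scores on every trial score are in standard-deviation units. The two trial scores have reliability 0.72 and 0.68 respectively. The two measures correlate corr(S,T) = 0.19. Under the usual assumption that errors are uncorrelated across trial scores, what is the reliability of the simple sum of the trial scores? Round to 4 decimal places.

Var(S+T) = 2 + 2·[0.19] = 2 + 0.38 = 2.38.
Under uncorrelated errors the observed covariances equal the true-score covariances, so only the own-variance terms attenuate.
True-score variance = [0.72 + 0.68] + 0.38 = 1.4 + 0.38 = 1.78.
Reliability = 1.78 / 2.38 = 0.7479.

0.7479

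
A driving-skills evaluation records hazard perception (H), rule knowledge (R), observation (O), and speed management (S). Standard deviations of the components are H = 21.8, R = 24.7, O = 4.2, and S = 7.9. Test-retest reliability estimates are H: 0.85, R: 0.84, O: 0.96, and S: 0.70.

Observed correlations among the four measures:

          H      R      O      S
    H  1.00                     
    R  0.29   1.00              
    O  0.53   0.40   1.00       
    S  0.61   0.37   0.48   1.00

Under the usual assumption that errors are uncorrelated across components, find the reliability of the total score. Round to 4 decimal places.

0.9079

Var(H+R+O+S) = 21.8² + 24.7² + 4.2² + 7.9² + 2·[21.8·24.7·0.29 + 21.8·4.2·0.53 + 21.8·7.9·0.61 + 24.7·4.2·0.40 + 24.7·7.9·0.37 + 4.2·7.9·0.48] = 1165.38 + 878.71 = 2044.09.
With uncorrelated errors the cross-covariances are all true-score covariance, so they carry over unchanged; only the diagonal terms shrink to ρᵢσᵢ².
True-score variance = [21.8²·0.85 + 24.7²·0.84 + 4.2²·0.96 + 7.9²·0.70] + 878.71 = 977.051 + 878.71 = 1855.76.
Reliability = 1855.76 / 2044.09 = 0.9079.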